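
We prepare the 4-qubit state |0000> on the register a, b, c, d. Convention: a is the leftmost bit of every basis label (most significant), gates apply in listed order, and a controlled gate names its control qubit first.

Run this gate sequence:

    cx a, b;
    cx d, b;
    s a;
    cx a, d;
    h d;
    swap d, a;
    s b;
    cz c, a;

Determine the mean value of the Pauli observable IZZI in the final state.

The expectation value of IZZI is 1.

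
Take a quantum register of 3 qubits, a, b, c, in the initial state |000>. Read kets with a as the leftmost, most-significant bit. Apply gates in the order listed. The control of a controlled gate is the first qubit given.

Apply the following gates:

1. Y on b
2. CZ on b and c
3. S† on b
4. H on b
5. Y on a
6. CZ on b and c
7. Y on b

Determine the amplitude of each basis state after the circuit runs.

The resulting statevector has amplitude -sqrt(2)/2 on |100>, -sqrt(2)/2 on |110>, and 0 on every other basis state.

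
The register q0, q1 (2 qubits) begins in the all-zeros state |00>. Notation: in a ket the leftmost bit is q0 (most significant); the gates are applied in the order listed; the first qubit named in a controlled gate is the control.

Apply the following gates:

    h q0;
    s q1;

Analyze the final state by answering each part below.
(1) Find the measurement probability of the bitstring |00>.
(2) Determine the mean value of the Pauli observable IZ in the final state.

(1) A full measurement returns |00> with probability 1/2.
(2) In the final state, IZ has expectation 1.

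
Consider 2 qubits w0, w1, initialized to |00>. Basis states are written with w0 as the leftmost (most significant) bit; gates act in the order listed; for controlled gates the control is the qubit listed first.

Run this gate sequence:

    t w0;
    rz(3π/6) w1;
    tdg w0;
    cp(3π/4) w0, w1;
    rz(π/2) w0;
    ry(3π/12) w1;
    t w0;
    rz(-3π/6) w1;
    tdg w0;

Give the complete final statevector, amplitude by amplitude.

After the circuit, the state carries amplitude -sqrt(sqrt(2) + 2)*exp(3*I*pi/4)/2 on |00>, -sqrt(2 - sqrt(2))*exp(I*pi/4)/2 on |01>, 0 on |10>, 0 on |11>.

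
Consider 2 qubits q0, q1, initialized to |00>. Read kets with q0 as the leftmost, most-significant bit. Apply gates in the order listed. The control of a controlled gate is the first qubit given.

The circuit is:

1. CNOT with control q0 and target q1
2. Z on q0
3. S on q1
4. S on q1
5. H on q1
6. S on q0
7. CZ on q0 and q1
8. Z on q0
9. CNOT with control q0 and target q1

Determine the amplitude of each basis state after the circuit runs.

After the circuit, the state carries amplitude sqrt(2)/2 on |00>, sqrt(2)/2 on |01>, 0 on |10>, 0 on |11>.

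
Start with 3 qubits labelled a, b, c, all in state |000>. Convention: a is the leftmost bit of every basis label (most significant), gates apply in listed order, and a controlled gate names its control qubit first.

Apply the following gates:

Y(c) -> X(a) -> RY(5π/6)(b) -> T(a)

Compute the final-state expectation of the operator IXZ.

The expectation value of IXZ is -1/2.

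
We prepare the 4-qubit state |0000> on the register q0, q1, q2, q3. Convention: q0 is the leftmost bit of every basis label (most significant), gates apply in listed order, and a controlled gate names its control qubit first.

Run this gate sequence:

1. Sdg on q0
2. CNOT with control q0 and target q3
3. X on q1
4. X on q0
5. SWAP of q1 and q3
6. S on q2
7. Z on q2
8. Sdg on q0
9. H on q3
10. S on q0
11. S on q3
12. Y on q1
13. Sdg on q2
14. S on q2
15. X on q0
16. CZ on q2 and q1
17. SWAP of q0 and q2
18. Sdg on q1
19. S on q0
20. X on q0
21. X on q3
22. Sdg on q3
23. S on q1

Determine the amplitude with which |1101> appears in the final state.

The final state's coefficient on |1101> equals sqrt(2)/2.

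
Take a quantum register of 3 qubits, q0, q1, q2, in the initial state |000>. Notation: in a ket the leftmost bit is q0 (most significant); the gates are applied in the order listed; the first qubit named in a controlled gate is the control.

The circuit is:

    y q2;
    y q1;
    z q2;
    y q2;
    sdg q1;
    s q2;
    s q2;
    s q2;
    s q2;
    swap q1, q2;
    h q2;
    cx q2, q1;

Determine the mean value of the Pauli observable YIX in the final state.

In the final state, YIX has expectation 0. Key observation: steps 6-9 multiply out to the identity, so the circuit reduces to the remaining gates.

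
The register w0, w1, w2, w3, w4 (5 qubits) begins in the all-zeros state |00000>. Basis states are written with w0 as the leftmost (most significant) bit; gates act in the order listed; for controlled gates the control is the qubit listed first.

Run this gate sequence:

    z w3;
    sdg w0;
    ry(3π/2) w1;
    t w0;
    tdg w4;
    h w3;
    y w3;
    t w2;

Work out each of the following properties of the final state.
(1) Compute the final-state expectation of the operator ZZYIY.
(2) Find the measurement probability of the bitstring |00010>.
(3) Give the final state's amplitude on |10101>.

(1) In the final state, ZZYIY has expectation 0.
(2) Outcome |00010> occurs with probability 1/4.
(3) The amplitude on |10101> is 0.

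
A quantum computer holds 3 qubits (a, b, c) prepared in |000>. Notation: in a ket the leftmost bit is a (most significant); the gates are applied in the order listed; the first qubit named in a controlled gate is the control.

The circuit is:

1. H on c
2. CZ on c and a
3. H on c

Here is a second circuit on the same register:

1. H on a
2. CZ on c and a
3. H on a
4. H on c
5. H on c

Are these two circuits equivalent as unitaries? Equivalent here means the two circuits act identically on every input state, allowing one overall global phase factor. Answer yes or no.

No, they are not equivalent — no single phase factor reconciles the two unitaries.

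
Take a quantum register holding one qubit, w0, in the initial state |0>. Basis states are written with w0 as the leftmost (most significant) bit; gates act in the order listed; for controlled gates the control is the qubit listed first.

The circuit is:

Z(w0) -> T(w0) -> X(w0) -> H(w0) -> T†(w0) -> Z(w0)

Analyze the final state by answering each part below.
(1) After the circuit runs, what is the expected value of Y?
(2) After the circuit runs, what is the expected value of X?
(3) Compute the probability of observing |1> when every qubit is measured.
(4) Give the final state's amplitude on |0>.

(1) In the final state, Y has expectation -sqrt(2)/2.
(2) The observable X averages to sqrt(2)/2.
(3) Outcome |1> occurs with probability 1/2.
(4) |0> carries amplitude sqrt(2)/2 in the final state.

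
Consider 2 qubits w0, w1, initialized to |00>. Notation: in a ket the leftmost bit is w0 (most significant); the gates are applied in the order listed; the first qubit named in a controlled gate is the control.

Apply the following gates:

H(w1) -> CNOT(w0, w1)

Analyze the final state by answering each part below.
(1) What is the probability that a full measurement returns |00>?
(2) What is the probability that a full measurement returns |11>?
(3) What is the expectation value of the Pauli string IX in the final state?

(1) The probability of measuring |00> is 1/2.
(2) A full measurement returns |11> with probability 0.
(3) The observable IX averages to 1.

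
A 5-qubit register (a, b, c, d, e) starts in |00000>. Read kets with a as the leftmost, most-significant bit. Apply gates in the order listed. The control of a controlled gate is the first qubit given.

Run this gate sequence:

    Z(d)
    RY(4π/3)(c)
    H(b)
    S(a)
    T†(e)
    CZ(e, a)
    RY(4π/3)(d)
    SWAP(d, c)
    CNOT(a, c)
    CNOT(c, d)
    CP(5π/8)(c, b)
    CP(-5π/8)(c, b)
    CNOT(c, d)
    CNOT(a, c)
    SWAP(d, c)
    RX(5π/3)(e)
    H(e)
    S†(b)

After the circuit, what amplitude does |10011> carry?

The amplitude on |10011> is 0. Key observation: steps 8-15 multiply out to the identity, so the circuit reduces to the remaining gates.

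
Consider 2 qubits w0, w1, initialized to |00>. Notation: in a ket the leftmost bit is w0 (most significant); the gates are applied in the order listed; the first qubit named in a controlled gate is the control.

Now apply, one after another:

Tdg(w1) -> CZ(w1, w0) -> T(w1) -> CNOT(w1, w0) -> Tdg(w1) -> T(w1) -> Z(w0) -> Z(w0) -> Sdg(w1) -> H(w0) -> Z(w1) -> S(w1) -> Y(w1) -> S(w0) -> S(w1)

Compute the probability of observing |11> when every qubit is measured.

Outcome |11> occurs with probability 1/2.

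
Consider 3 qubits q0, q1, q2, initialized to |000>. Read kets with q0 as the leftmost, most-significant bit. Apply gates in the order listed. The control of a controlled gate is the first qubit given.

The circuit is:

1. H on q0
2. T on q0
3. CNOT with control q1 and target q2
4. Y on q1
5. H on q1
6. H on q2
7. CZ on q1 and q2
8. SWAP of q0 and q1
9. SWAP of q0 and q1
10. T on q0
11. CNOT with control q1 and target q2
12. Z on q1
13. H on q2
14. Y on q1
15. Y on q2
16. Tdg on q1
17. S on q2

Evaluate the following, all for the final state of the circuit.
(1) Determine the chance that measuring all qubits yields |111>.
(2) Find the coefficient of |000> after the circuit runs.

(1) The probability of measuring |111> is 1/4.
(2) The final state's coefficient on |000> equals I/2.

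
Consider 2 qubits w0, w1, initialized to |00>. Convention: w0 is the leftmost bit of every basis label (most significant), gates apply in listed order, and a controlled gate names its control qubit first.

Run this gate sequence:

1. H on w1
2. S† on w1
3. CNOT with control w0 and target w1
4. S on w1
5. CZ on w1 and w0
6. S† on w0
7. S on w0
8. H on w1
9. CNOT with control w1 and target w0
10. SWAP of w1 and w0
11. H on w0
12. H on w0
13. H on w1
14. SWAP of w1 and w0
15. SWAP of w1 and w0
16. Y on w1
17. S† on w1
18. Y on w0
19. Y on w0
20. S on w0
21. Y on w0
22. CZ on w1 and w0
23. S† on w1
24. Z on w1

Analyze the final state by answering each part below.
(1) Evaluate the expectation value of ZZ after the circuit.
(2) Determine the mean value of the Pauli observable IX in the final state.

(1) The observable ZZ averages to 0.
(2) In the final state, IX has expectation 1.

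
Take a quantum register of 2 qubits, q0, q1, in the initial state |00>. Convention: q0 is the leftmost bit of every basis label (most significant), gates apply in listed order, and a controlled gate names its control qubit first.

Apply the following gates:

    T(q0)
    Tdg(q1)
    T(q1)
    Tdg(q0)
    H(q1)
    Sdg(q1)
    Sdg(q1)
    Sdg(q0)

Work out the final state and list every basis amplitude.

After the circuit, the state carries amplitude sqrt(2)/2 on |00>, -sqrt(2)/2 on |01>, 0 on |10>, 0 on |11>. Key observation: the block from step 1 through step 4 cancels to the identity and can be dropped.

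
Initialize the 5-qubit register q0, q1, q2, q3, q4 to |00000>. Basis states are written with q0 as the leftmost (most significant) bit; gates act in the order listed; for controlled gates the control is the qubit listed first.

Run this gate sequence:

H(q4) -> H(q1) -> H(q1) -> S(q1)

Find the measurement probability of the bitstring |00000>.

A full measurement returns |00000> with probability 1/2.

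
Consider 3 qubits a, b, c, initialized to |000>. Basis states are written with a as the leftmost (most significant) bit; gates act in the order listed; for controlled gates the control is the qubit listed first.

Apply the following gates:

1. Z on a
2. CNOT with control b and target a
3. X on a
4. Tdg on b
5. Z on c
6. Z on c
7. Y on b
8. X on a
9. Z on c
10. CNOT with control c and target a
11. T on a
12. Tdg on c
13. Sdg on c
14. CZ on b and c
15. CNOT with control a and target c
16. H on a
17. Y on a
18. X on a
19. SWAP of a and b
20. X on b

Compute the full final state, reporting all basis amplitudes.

The resulting statevector has amplitude sqrt(2)/2 on |100>, -sqrt(2)/2 on |110>, and 0 on every other basis state.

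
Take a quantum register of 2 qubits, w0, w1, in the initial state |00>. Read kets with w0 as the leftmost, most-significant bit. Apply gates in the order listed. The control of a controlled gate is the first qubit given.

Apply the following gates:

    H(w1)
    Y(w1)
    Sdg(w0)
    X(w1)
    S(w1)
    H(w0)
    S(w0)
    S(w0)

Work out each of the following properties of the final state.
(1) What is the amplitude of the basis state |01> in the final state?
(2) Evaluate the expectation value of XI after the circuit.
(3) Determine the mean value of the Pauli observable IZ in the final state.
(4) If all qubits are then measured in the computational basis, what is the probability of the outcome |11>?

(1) The final state's coefficient on |01> equals 1/2.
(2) In the final state, XI has expectation -1.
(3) The expectation value of IZ is 0.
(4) A full measurement returns |11> with probability 1/4.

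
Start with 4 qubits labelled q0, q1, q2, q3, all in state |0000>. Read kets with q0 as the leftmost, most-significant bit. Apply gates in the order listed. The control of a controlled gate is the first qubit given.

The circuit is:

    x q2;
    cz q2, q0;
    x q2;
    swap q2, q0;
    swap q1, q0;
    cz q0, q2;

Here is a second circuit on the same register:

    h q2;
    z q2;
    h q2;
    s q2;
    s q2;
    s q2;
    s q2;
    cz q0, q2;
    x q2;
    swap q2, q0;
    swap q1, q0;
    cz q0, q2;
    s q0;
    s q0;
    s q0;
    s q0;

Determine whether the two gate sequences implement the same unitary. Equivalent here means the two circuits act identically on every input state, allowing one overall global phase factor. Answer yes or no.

Yes, they are equivalent — the unitaries differ by at most a global phase.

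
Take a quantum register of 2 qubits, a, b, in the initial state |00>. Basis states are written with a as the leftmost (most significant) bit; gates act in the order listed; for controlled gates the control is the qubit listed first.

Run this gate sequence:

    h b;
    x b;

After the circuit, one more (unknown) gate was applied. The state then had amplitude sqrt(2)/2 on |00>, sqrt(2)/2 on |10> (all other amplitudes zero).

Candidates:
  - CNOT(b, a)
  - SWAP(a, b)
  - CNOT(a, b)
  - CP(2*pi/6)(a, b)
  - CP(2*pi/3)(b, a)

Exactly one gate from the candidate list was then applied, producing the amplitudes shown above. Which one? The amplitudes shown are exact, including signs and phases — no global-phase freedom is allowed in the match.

The applied gate was SWAP(a, b).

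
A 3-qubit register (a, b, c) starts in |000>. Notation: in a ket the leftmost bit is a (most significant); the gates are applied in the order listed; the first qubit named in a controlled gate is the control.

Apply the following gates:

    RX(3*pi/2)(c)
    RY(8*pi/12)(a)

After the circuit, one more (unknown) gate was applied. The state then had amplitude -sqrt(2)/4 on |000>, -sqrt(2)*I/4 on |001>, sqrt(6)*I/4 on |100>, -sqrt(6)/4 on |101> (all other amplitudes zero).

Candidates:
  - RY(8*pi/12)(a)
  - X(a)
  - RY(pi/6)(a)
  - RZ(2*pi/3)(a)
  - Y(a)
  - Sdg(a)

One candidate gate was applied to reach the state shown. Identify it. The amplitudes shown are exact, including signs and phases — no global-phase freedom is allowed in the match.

The applied gate was Sdg(a).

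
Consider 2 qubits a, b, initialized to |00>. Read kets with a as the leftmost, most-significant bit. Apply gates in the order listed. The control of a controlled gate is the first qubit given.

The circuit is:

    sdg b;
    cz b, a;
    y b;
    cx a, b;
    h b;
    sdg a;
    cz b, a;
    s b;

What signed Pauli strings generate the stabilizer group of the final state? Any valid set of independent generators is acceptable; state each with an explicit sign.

One valid set of independent stabilizer generators is -IY, +ZI (any independent generating set of the same group is equally correct).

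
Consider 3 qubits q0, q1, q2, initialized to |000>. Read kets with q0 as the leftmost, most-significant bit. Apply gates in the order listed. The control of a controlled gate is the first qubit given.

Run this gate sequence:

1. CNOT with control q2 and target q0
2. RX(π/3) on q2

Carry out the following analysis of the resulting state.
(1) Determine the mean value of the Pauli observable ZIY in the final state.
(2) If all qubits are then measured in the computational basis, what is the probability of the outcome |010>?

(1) The expectation value of ZIY is -sqrt(3)/2.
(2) Outcome |010> occurs with probability 0.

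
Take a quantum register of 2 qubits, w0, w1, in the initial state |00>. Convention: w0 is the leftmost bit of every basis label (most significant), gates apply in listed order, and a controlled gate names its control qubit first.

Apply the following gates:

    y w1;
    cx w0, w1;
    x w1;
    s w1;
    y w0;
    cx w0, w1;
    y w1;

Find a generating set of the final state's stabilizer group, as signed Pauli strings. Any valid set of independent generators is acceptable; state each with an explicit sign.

The stabilizer group can be generated by -ZI, +IZ, among other valid generating sets.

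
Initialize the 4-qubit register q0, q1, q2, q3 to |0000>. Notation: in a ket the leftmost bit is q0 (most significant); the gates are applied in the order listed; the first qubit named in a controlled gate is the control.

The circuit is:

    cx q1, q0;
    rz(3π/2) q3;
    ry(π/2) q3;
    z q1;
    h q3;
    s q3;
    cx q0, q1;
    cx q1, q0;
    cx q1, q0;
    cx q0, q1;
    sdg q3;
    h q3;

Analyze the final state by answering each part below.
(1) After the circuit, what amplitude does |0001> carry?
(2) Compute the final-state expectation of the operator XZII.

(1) The final state's coefficient on |0001> equals -sqrt(2)*exp(I*pi/4)/2. Key observation: steps 5-12 multiply out to the identity, so the circuit reduces to the remaining gates.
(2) In the final state, XZII has expectation 0.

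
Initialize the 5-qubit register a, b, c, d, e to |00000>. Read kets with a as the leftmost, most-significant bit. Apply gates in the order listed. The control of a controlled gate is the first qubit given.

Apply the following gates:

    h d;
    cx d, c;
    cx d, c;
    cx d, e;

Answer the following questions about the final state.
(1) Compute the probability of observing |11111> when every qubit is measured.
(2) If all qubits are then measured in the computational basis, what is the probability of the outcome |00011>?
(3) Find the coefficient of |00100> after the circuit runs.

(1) A full measurement returns |11111> with probability 0. Key observation: gates 2-3 undo each other exactly, leaving only the rest of the circuit to track.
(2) The probability of measuring |00011> is 1/2.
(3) The amplitude on |00100> is 0.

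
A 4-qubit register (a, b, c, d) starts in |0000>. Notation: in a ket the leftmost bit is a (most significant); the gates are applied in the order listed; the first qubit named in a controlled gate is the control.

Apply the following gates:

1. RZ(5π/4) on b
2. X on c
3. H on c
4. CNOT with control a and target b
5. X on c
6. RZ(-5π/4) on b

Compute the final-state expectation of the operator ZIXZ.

The expectation value of ZIXZ is -1.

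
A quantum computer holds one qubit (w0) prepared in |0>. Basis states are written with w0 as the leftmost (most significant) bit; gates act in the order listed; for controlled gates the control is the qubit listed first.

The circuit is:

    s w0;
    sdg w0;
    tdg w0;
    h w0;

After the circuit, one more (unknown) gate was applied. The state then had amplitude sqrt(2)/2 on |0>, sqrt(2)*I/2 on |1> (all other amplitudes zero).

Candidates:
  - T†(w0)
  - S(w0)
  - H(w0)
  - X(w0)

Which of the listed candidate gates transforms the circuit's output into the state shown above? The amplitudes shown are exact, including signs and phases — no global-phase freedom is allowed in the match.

The unique candidate consistent with the amplitudes is S(w0).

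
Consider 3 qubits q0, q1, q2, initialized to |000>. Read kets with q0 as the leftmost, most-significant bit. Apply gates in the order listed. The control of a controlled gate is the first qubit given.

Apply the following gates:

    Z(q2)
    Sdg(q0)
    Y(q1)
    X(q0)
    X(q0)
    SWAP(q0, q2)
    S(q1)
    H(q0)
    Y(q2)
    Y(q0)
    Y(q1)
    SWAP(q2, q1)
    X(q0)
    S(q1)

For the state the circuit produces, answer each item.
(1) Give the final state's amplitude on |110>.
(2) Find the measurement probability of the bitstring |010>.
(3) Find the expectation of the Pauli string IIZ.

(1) The final state's coefficient on |110> equals -sqrt(2)/2.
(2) Outcome |010> occurs with probability 1/2.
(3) The expectation value of IIZ is 1.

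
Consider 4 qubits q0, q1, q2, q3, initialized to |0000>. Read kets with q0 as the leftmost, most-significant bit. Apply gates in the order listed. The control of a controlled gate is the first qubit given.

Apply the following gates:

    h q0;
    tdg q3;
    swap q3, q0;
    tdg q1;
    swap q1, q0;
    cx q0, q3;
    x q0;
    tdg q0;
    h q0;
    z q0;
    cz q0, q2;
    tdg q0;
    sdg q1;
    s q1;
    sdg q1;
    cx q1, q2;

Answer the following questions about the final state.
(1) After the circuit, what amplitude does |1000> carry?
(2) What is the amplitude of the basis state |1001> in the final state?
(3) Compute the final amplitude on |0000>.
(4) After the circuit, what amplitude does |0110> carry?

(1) The final state's coefficient on |1000> equals -I/2.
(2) The final state's coefficient on |1001> equals -I/2.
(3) |0000> carries amplitude -exp(3*I*pi/4)/2 in the final state.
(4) |0110> carries amplitude 0 in the final state.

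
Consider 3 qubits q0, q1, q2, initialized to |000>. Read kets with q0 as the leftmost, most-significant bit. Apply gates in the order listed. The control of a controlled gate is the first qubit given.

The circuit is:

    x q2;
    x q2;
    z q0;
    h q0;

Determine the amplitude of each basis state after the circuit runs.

The final amplitudes are sqrt(2)/2 on |000>, sqrt(2)/2 on |100>, and 0 on every other basis state. Key observation: gates 1-2 undo each other exactly, leaving only the rest of the circuit to track.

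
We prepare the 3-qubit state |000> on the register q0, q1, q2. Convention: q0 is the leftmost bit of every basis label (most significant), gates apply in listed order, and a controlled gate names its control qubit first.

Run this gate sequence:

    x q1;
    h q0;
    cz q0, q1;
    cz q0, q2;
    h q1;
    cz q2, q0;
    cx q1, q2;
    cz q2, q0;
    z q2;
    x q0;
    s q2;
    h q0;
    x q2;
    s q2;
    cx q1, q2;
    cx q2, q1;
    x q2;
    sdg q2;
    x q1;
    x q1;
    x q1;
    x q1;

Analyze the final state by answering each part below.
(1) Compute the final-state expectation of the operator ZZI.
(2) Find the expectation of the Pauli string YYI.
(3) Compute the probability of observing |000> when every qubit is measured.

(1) In the final state, ZZI has expectation 1.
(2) The observable YYI averages to 1.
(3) Outcome |000> occurs with probability 1/2.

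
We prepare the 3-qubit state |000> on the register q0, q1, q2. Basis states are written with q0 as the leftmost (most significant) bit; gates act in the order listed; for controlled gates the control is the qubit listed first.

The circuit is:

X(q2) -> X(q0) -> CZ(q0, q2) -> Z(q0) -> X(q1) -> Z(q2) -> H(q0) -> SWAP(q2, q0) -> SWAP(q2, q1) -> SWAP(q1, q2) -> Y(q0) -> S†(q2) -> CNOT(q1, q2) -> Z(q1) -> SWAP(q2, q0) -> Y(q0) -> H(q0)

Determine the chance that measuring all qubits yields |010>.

The probability of measuring |010> is 1/2.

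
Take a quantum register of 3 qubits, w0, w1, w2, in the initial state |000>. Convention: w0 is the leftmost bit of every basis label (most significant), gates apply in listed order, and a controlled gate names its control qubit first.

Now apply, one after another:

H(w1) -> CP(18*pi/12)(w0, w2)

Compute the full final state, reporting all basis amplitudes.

The final amplitudes are sqrt(2)/2 on |000>, sqrt(2)/2 on |010>, and 0 on every other basis state.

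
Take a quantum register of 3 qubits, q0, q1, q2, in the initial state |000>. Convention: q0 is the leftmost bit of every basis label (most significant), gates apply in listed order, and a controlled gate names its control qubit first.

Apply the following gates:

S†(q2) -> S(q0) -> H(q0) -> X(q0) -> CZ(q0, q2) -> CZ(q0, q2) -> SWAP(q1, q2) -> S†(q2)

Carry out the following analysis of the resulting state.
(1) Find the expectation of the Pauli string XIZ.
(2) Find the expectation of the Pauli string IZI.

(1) In the final state, XIZ has expectation 1.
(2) In the final state, IZI has expectation 1.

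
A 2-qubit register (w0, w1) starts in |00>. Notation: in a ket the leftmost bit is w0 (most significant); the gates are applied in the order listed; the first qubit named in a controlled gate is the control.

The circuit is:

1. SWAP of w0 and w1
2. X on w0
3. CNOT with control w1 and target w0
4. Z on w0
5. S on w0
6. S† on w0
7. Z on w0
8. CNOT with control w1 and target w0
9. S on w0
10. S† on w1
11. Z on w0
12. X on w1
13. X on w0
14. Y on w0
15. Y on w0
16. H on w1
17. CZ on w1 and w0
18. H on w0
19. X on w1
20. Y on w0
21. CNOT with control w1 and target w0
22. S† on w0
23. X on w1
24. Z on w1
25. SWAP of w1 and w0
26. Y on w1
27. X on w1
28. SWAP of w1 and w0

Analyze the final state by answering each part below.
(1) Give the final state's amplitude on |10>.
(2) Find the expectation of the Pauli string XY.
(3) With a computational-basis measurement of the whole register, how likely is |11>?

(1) |10> carries amplitude 1/2 in the final state.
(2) The observable XY averages to 0.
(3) The probability of measuring |11> is 1/4.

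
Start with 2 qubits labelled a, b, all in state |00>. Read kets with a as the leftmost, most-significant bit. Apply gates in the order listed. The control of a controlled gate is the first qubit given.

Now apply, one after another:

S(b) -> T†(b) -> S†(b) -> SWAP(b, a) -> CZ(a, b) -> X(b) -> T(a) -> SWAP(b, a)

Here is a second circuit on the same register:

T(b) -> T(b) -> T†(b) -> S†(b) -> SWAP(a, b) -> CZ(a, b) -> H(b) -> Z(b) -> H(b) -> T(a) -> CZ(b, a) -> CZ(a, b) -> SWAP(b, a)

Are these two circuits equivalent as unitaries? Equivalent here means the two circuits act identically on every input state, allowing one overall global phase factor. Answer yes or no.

Yes, they are equivalent — the unitaries differ by at most a global phase.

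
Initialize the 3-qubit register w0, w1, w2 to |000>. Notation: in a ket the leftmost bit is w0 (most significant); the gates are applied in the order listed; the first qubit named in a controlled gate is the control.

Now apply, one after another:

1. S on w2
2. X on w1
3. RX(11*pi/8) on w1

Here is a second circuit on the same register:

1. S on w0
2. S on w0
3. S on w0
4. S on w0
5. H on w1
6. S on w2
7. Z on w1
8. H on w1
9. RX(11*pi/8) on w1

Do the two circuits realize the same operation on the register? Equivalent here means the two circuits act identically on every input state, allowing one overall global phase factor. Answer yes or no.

Yes: on every input state the two circuits agree up to one overall phase factor.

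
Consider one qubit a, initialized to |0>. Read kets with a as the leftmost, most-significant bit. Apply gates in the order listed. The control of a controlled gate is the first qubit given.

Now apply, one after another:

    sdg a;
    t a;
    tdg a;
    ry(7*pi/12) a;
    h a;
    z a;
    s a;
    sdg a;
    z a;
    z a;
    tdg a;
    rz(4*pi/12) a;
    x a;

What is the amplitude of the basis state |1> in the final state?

|1> carries amplitude (-sqrt(6*sqrt(2) + 12)/8 - sqrt(2*sqrt(2) + 4)/8 - sqrt(12 - 6*sqrt(2))/8 + sqrt(4 - 2*sqrt(2))/8)*exp(5*I*pi/6) in the final state.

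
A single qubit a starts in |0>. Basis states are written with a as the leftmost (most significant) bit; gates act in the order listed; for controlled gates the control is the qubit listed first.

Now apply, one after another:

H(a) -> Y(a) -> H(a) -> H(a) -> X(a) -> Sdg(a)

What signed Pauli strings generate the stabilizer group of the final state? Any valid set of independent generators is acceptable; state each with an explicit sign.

The final state is stabilized by the group generated by +Y; other independent generating sets are equally valid.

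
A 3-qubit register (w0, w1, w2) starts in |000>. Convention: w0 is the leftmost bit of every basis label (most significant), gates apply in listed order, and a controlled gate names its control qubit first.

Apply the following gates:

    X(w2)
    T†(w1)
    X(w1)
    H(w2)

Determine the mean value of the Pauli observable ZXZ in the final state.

The observable ZXZ averages to 0.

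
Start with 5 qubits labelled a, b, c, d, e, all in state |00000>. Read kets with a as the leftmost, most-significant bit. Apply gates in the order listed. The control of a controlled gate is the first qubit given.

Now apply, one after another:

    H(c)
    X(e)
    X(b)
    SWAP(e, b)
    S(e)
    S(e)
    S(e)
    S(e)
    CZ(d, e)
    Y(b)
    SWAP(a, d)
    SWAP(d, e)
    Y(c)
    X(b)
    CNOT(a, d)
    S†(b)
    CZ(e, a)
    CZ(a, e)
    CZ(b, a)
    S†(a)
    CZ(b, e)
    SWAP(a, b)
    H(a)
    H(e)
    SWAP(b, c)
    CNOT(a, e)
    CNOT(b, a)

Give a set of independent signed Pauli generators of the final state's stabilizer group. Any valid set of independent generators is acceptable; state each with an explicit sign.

The stabilizer group can be generated by -XIIII, +IXIII, +IIIIX, +IIZII, -IIIZI, among other valid generating sets.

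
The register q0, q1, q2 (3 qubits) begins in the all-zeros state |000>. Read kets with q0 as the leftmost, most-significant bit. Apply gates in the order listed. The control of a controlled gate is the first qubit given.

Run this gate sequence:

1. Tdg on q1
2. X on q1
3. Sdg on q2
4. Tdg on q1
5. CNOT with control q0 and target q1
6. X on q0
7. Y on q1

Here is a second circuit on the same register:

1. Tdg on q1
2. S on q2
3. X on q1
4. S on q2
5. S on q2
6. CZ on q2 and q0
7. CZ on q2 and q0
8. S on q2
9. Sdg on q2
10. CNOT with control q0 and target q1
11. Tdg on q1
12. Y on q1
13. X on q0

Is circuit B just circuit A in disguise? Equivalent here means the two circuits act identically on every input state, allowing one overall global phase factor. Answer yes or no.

No — the two circuits implement different unitaries, even allowing a global phase.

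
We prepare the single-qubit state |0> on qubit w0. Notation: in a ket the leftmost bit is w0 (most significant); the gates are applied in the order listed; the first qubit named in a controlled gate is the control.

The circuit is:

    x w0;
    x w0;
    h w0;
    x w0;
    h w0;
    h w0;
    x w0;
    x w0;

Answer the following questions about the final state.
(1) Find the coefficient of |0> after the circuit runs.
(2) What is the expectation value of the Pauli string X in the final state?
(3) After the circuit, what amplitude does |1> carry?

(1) The amplitude on |0> is sqrt(2)/2.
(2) The observable X averages to 1.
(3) |1> carries amplitude sqrt(2)/2 in the final state.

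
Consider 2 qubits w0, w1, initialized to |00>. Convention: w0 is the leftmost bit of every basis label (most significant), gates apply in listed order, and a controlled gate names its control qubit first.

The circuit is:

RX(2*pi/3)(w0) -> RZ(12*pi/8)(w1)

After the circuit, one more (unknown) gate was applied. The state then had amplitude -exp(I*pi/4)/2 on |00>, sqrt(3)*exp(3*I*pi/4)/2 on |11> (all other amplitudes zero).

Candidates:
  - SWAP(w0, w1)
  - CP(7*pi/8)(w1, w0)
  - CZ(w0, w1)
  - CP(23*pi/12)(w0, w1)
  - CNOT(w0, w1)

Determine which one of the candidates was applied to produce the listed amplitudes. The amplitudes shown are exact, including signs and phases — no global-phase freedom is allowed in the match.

It was CNOT(w0, w1) that produced the state shown.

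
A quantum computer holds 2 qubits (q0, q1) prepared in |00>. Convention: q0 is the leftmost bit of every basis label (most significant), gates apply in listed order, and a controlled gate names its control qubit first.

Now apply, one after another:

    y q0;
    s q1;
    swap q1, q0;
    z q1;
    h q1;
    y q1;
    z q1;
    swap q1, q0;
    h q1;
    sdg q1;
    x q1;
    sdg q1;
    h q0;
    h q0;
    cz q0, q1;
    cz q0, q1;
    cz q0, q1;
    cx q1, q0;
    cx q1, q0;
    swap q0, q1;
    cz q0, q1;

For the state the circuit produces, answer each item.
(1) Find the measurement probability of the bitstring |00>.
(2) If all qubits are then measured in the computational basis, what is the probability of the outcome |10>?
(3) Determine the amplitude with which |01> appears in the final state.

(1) Outcome |00> occurs with probability 1/4.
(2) A full measurement returns |10> with probability 1/4.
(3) |01> carries amplitude I/2 in the final state.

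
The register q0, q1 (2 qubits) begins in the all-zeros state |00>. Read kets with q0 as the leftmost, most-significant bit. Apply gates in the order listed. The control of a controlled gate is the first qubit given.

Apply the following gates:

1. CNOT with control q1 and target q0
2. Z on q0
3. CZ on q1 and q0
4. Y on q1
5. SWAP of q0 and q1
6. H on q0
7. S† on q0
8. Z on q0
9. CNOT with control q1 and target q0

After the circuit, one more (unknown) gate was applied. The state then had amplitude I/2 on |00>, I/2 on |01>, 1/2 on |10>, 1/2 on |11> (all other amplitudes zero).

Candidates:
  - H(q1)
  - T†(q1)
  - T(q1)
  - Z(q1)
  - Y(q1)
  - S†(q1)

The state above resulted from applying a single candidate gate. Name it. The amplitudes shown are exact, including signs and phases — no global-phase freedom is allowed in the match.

It was H(q1) that produced the state shown.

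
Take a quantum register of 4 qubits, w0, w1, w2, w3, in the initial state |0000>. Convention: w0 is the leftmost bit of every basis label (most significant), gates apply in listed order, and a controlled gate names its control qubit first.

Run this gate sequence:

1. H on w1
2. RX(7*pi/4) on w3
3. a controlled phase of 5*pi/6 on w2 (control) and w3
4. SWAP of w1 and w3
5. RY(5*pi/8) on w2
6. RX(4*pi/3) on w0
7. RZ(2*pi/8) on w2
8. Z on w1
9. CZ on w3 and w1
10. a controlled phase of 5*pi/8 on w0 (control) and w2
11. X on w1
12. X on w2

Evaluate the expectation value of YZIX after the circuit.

In the final state, YZIX has expectation -sqrt(3)*cos(5*pi/16)**2/2 - sqrt(3)*exp(5*I*pi/8)*sin(5*pi/16)**2/4 - sqrt(3)*exp(-5*I*pi/8)*sin(5*pi/16)**2/4.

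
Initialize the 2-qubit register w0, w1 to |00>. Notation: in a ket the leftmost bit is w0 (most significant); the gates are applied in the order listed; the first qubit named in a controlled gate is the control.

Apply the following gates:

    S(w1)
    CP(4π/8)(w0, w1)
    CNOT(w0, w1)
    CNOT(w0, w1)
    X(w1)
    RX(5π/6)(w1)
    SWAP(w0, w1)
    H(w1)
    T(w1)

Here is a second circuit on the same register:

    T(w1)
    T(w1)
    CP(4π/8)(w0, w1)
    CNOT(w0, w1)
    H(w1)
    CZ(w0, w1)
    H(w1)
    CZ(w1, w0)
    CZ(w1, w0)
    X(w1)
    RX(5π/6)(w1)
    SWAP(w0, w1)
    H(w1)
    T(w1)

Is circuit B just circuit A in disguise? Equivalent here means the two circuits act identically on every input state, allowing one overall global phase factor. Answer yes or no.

Yes, they are equivalent — the unitaries differ by at most a global phase.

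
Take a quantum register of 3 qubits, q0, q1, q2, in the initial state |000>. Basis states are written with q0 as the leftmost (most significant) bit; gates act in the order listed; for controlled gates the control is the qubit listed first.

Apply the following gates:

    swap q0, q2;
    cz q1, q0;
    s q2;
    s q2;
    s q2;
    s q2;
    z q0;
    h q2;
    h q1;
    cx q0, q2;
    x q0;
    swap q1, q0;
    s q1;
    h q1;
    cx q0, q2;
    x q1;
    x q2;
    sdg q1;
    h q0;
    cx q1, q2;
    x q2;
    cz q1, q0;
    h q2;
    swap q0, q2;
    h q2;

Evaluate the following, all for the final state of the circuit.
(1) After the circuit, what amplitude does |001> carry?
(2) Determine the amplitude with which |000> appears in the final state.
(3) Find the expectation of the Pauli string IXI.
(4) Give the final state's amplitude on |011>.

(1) The final state's coefficient on |001> equals -I/2. Key observation: gates 3-6 undo each other exactly, leaving only the rest of the circuit to track.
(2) The final state's coefficient on |000> equals -I/2.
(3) The observable IXI averages to 0.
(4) The amplitude on |011> is 1/2.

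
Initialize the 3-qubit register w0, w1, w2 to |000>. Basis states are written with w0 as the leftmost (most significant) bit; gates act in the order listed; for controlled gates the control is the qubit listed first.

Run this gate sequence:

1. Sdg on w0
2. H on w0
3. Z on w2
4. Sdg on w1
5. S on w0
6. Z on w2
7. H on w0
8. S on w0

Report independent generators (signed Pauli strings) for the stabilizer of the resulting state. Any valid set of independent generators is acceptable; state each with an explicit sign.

One valid set of independent stabilizer generators is +XII, +IZI, +IIZ (any independent generating set of the same group is equally correct).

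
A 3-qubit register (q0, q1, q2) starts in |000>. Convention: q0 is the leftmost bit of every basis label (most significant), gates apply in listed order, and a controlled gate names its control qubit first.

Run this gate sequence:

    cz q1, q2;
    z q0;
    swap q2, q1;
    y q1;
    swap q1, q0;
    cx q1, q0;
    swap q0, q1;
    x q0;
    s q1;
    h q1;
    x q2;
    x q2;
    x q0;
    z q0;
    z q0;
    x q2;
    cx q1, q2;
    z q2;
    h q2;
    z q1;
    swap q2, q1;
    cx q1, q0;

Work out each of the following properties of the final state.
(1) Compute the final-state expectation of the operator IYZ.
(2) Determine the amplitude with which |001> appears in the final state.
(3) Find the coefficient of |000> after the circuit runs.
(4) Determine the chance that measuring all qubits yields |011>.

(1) In the final state, IYZ has expectation 0.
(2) The final state's coefficient on |001> equals -1/2.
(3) The amplitude on |000> is 1/2.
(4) Outcome |011> occurs with probability 0.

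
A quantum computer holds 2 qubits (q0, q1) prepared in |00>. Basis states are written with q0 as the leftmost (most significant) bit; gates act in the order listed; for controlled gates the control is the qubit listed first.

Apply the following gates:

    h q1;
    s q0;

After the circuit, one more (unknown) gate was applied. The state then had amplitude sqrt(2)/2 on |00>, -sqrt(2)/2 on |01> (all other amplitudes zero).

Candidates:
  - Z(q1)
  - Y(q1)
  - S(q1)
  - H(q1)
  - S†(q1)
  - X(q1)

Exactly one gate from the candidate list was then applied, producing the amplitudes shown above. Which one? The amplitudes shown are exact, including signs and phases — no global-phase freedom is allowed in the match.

The unique candidate consistent with the amplitudes is Z(q1).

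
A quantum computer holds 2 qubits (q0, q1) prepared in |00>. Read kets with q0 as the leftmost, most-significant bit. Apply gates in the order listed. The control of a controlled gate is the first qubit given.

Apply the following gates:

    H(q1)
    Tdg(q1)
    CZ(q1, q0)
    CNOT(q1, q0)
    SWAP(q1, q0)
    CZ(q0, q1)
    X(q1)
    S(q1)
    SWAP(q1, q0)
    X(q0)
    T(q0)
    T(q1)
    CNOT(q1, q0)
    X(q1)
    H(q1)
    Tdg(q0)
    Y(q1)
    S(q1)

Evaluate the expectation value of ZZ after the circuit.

The expectation value of ZZ is sqrt(2)/2.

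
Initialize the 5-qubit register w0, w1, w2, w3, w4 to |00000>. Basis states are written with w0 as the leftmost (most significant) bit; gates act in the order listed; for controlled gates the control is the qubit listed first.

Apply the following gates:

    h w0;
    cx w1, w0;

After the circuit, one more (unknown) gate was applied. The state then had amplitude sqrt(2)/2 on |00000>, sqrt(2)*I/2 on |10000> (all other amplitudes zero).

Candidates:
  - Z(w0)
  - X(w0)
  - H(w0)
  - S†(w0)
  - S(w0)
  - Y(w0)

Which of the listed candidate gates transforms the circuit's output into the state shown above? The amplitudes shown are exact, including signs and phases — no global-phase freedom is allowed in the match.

It was S(w0) that produced the state shown.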